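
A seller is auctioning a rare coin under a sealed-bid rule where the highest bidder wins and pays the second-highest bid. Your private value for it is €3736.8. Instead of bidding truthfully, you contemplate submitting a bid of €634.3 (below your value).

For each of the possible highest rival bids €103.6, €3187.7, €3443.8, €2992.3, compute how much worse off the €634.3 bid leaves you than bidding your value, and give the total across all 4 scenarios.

The deviation costs you only when the competing bid falls strictly between €634.3 and €3736.8; elsewhere both bids give the same outcome.
€103.6: outcomes coincide → loss €0.
€3187.7: truthful payoff €549.1, deviation payoff €0 → loss €549.1.
€3443.8: truthful payoff €293, deviation payoff €0 → loss €293.
€2992.3: truthful payoff €744.5, deviation payoff €0 → loss €744.5.
Total loss = €549.1 + €293 + €744.5 = €1586.6.
Truthful bidding weakly dominates here: raising your bid can only win items priced above your value, and lowering it can only forfeit items priced below.

€1586.6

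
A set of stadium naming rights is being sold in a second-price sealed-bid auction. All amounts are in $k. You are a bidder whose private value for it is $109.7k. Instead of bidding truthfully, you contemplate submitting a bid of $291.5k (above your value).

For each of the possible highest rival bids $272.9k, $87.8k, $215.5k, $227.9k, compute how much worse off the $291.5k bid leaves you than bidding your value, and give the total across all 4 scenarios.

The deviation costs you only when the competing bid falls strictly between $109.7k and $291.5k; elsewhere both bids give the same outcome.
$272.9k: truthful payoff $0k, deviation payoff −$163.2k → loss $163.2k.
$87.8k: outcomes coincide → loss $0k.
$215.5k: truthful payoff $0k, deviation payoff −$105.8k → loss $105.8k.
$227.9k: truthful payoff $0k, deviation payoff −$118.2k → loss $118.2k.
Total loss = $163.2k + $105.8k + $118.2k = $387.2k.
Truthful bidding weakly dominates here: raising your bid can only win items priced above your value, and lowering it can only forfeit items priced below.

$387.2k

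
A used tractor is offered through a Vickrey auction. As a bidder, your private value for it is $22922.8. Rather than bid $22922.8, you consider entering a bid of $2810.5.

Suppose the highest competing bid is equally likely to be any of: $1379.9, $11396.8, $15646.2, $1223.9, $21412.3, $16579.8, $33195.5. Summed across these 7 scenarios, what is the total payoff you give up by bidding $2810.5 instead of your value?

$26656.1

The deviation costs you only when the competing bid falls strictly between $2810.5 and $22922.8; elsewhere both bids give the same outcome.
$1379.9: outcomes coincide → loss $0.
$11396.8: truthful payoff $11526, deviation payoff $0 → loss $11526.
$15646.2: truthful payoff $7276.6, deviation payoff $0 → loss $7276.6.
$1223.9: outcomes coincide → loss $0.
$21412.3: truthful payoff $1510.5, deviation payoff $0 → loss $1510.5.
$16579.8: truthful payoff $6343, deviation payoff $0 → loss $6343.
$33195.5: outcomes coincide → loss $0.
Total loss = $11526 + $7276.6 + $1510.5 + $6343 = $26656.1.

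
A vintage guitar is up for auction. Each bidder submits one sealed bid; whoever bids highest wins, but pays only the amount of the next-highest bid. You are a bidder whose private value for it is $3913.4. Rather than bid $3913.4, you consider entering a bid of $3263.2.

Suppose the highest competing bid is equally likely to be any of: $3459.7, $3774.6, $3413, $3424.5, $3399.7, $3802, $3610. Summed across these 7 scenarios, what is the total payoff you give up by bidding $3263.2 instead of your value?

The deviation costs you only when the competing bid falls strictly between $3263.2 and $3913.4; elsewhere both bids give the same outcome.
$3459.7: truthful payoff $453.7, deviation payoff $0 → loss $453.7.
$3774.6: truthful payoff $138.8, deviation payoff $0 → loss $138.8.
$3413: truthful payoff $500.4, deviation payoff $0 → loss $500.4.
$3424.5: truthful payoff $488.9, deviation payoff $0 → loss $488.9.
$3399.7: truthful payoff $513.7, deviation payoff $0 → loss $513.7.
$3802: truthful payoff $111.4, deviation payoff $0 → loss $111.4.
$3610: truthful payoff $303.4, deviation payoff $0 → loss $303.4.
Total loss = $453.7 + $138.8 + $500.4 + $488.9 + $513.7 + $111.4 + $303.4 = $2510.3.

$2510.3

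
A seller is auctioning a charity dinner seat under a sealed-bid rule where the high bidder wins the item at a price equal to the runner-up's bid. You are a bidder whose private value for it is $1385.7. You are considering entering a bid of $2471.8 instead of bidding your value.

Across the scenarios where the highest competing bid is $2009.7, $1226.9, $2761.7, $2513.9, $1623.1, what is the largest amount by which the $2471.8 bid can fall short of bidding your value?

$624

$2009.7: truthful gives $0, deviation gives −$624 → loss $624.
$1226.9: same outcome either way → loss $0.
$2761.7: same outcome either way → loss $0.
$2513.9: same outcome either way → loss $0.
$1623.1: truthful gives $0, deviation gives −$237.4 → loss $237.4.
Maximum loss: $624.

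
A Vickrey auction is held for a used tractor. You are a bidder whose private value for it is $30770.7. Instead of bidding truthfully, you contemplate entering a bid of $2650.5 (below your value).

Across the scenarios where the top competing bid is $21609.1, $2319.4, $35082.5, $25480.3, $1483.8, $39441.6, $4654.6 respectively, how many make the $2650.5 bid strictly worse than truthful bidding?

The deviation hurts exactly when the highest competing bid lies strictly between $2650.5 and $30770.7 — underbidding then forfeits a profitable win.
$21609.1: inside the interval → strictly worse (loss $9161.6).
$2319.4: below both → same outcome either way.
$35082.5: above both → same outcome either way.
$25480.3: inside the interval → strictly worse (loss $5290.4).
$1483.8: below both → same outcome either way.
$39441.6: above both → same outcome either way.
$4654.6: inside the interval → strictly worse (loss $26116.1).
Count: 3.

3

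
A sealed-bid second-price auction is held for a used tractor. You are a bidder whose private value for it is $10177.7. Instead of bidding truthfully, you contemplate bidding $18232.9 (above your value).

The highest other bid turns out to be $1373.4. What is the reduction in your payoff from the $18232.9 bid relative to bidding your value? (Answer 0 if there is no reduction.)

Bidding your value $10177.7: you win (since $10177.7 > $1373.4) and pay $1373.4. Payoff $8804.3.
Bidding $18232.9: you win and pay $1373.4. Payoff $10177.7 − $1373.4 = $8804.3.
Difference = $8804.3 − $8804.3 = $0; both bids lead to the same outcome because the competing bid is below both your value and your alternative bid.
Truthful bidding weakly dominates here: raising your bid can only win items priced above your value, and lowering it can only forfeit items priced below.

$0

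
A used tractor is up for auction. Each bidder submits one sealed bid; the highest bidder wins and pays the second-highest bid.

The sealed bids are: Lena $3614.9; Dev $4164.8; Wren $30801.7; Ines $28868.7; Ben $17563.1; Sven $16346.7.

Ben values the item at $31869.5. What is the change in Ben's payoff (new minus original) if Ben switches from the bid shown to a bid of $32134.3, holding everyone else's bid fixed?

$1067.8

The highest bid among the other bidders is $30801.7; Ben's bid doesn't change that.
Original bid $17563.1: Ben is not highest (top rival bid is $30801.7); payoff $0.
Alternative bid $32134.3: Ben is highest, pays the top rival bid $30801.7; payoff $31869.5 − $30801.7 = $1067.8.
Change in payoff = $1067.8 − ($0) = $1067.8.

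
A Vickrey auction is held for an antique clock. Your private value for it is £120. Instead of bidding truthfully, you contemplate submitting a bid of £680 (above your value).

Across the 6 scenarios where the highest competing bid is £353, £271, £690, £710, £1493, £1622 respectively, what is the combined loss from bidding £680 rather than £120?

The deviation costs you only when the competing bid falls strictly between £120 and £680; elsewhere both bids give the same outcome.
£353: truthful payoff £0, deviation payoff −£233 → loss £233.
£271: truthful payoff £0, deviation payoff −£151 → loss £151.
£690: outcomes coincide → loss £0.
£710: outcomes coincide → loss £0.
£1493: outcomes coincide → loss £0.
£1622: outcomes coincide → loss £0.
Total loss = £233 + £151 = £384.

£384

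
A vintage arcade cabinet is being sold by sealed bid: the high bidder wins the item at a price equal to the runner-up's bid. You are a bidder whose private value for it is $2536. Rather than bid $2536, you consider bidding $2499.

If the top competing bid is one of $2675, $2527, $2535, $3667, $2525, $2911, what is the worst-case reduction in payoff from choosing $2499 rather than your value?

$11

$2675: same outcome either way → loss $0.
$2527: truthful gives $9, deviation gives $0 → loss $9.
$2535: truthful gives $1, deviation gives $0 → loss $1.
$3667: same outcome either way → loss $0.
$2525: truthful gives $11, deviation gives $0 → loss $11.
$2911: same outcome either way → loss $0.
Maximum loss: $11.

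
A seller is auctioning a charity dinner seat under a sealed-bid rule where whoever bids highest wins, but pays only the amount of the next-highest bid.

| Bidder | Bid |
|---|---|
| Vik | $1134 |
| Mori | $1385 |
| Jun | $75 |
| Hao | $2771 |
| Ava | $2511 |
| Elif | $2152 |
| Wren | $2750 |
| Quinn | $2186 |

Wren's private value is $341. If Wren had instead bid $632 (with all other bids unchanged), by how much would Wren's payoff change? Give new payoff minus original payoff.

$0

The highest bid among the other bidders is $2771; Wren's bid doesn't change that.
Original bid $2750: Wren is not highest (top rival bid is $2771); payoff $0.
Alternative bid $632: Wren is not highest (top rival bid is $2771); payoff $0.
Change in payoff = $0 − ($0) = $0.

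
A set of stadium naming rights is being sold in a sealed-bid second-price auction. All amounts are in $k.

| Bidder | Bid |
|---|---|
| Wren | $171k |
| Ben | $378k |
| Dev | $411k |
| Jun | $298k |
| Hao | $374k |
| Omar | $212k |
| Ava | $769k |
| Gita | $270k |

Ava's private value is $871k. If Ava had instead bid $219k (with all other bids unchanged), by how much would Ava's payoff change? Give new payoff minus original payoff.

The highest bid among the other bidders is $411k; Ava's bid doesn't change that.
Original bid $769k: Ava is highest, pays the top rival bid $411k; payoff $871k − $411k = $460k.
Alternative bid $219k: Ava is not highest (top rival bid is $411k); payoff $0k.
Change in payoff = $0k − ($460k) = −$460k.

−$460k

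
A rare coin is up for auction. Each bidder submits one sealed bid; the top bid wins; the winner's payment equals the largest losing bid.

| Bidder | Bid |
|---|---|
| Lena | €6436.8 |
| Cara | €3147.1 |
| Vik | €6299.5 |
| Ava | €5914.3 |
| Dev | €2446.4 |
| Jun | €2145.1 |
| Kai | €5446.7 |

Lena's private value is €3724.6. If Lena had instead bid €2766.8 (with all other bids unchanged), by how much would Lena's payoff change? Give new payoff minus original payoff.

€2574.9

The highest bid among the other bidders is €6299.5; Lena's bid doesn't change that.
Original bid €6436.8: Lena is highest, pays the top rival bid €6299.5; payoff €3724.6 − €6299.5 = −€2574.9.
Alternative bid €2766.8: Lena is not highest (top rival bid is €6299.5); payoff €0.
Change in payoff = €0 − (−€2574.9) = €2574.9.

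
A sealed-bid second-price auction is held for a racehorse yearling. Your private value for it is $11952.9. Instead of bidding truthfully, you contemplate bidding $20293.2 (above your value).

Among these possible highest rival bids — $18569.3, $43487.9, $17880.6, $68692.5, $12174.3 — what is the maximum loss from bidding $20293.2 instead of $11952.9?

$18569.3: truthful gives $0, deviation gives −$6616.4 → loss $6616.4.
$43487.9: same outcome either way → loss $0.
$17880.6: truthful gives $0, deviation gives −$5927.7 → loss $5927.7.
$68692.5: same outcome either way → loss $0.
$12174.3: truthful gives $0, deviation gives −$221.4 → loss $221.4.
Maximum loss: $6616.4.

$6616.4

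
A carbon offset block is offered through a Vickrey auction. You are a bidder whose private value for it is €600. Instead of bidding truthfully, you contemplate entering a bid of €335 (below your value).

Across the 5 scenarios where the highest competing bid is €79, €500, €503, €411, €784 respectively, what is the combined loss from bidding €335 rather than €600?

€386

The deviation costs you only when the competing bid falls strictly between €335 and €600; elsewhere both bids give the same outcome.
€79: outcomes coincide → loss €0.
€500: truthful payoff €100, deviation payoff €0 → loss €100.
€503: truthful payoff €97, deviation payoff €0 → loss €97.
€411: truthful payoff €189, deviation payoff €0 → loss €189.
€784: outcomes coincide → loss €0.
Total loss = €100 + €97 + €189 = €386.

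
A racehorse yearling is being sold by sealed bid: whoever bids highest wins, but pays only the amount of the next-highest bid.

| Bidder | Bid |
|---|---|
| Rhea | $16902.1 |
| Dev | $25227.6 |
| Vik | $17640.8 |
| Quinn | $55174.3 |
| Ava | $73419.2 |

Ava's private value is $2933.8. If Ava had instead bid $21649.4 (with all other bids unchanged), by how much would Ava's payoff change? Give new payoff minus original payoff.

The highest bid among the other bidders is $55174.3; Ava's bid doesn't change that.
Original bid $73419.2: Ava is highest, pays the top rival bid $55174.3; payoff $2933.8 − $55174.3 = −$52240.5.
Alternative bid $21649.4: Ava is not highest (top rival bid is $55174.3); payoff $0.
Change in payoff = $0 − (−$52240.5) = $52240.5.

$52240.5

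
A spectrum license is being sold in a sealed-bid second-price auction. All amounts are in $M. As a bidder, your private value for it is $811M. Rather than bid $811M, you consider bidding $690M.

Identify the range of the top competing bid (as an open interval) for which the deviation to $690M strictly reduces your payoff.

If the competing bid is below $690M, both bids win at the same price — no difference.
If it is above $811M, both bids lose — no difference.
If it lies strictly between $690M and $811M, bidding your value wins at a price below your value (positive payoff) while bidding $690M loses (payoff 0).
So the deviation strictly hurts on the open interval ($690M, $811M).

($690M, $811M)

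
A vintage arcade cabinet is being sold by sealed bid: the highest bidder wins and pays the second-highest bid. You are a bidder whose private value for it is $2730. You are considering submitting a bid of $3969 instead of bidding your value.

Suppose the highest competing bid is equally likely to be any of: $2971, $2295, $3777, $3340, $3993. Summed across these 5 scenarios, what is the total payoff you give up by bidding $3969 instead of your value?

The deviation costs you only when the competing bid falls strictly between $2730 and $3969; elsewhere both bids give the same outcome.
$2971: truthful payoff $0, deviation payoff −$241 → loss $241.
$2295: outcomes coincide → loss $0.
$3777: truthful payoff $0, deviation payoff −$1047 → loss $1047.
$3340: truthful payoff $0, deviation payoff −$610 → loss $610.
$3993: outcomes coincide → loss $0.
Total loss = $241 + $1047 + $610 = $1898.
In a second-price auction your bid sets only whether you win, not what you pay, so bidding your true value is weakly dominant.

$1898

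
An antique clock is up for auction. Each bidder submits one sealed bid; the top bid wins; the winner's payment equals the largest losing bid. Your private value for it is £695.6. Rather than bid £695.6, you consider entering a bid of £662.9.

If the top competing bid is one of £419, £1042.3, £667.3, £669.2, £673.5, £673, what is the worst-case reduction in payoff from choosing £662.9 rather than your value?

£28.3

£419: same outcome either way → loss £0.
£1042.3: same outcome either way → loss £0.
£667.3: truthful gives £28.3, deviation gives £0 → loss £28.3.
£669.2: truthful gives £26.4, deviation gives £0 → loss £26.4.
£673.5: truthful gives £22.1, deviation gives £0 → loss £22.1.
£673: truthful gives £22.6, deviation gives £0 → loss £22.6.
Maximum loss: £28.3.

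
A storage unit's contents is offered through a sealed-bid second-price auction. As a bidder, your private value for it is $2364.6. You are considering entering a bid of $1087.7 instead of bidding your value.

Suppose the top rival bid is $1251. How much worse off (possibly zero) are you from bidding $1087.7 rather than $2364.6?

$1113.6

Bidding your value $2364.6: you win (since $2364.6 > $1251) and pay $1251. Payoff $1113.6.
Bidding $1087.7: you lose. Payoff $0.
The competing bid $1251 lies between your shaded bid and your value, so underbidding forfeits an item you could have won at a profitable price.
Loss from deviating = $1113.6 − ($0) = $1113.6.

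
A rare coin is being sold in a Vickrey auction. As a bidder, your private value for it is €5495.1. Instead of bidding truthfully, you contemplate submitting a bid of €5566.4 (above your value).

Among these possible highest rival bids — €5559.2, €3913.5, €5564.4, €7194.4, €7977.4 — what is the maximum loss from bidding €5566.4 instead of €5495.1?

€69.3

€5559.2: truthful gives €0, deviation gives −€64.1 → loss €64.1.
€3913.5: same outcome either way → loss €0.
€5564.4: truthful gives €0, deviation gives −€69.3 → loss €69.3.
€7194.4: same outcome either way → loss €0.
€7977.4: same outcome either way → loss €0.
Maximum loss: €69.3.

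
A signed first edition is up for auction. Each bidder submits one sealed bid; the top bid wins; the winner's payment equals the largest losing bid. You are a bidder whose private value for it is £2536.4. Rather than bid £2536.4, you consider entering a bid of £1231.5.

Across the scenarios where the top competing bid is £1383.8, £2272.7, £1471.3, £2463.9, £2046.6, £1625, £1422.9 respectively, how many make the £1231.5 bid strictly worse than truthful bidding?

7

The deviation hurts exactly when the highest competing bid lies strictly between £1231.5 and £2536.4 — underbidding then forfeits a profitable win.
£1383.8: inside the interval → strictly worse (loss £1152.6).
£2272.7: inside the interval → strictly worse (loss £263.7).
£1471.3: inside the interval → strictly worse (loss £1065.1).
£2463.9: inside the interval → strictly worse (loss £72.5).
£2046.6: inside the interval → strictly worse (loss £489.8).
£1625: inside the interval → strictly worse (loss £911.4).
£1422.9: inside the interval → strictly worse (loss £1113.5).
Count: 7.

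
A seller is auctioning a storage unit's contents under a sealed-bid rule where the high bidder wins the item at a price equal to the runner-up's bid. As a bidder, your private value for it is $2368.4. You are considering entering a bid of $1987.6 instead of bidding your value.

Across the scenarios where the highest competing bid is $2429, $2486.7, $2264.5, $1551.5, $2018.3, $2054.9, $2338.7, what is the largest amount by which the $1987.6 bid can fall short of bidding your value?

$2429: same outcome either way → loss $0.
$2486.7: same outcome either way → loss $0.
$2264.5: truthful gives $103.9, deviation gives $0 → loss $103.9.
$1551.5: same outcome either way → loss $0.
$2018.3: truthful gives $350.1, deviation gives $0 → loss $350.1.
$2054.9: truthful gives $313.5, deviation gives $0 → loss $313.5.
$2338.7: truthful gives $29.7, deviation gives $0 → loss $29.7.
Maximum loss: $350.1.

$350.1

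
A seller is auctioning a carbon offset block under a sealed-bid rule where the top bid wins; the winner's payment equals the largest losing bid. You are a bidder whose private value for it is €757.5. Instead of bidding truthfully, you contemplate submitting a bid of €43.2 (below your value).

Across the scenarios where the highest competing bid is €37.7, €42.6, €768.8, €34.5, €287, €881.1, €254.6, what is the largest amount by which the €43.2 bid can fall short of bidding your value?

€502.9

€37.7: same outcome either way → loss €0.
€42.6: same outcome either way → loss €0.
€768.8: same outcome either way → loss €0.
€34.5: same outcome either way → loss €0.
€287: truthful gives €470.5, deviation gives €0 → loss €470.5.
€881.1: same outcome either way → loss €0.
€254.6: truthful gives €502.9, deviation gives €0 → loss €502.9.
Maximum loss: €502.9.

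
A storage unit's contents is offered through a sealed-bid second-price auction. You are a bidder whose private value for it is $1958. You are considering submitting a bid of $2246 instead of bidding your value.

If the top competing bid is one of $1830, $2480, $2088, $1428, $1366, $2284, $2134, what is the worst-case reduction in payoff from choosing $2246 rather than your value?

$176

$1830: same outcome either way → loss $0.
$2480: same outcome either way → loss $0.
$2088: truthful gives $0, deviation gives −$130 → loss $130.
$1428: same outcome either way → loss $0.
$1366: same outcome either way → loss $0.
$2284: same outcome either way → loss $0.
$2134: truthful gives $0, deviation gives −$176 → loss $176.
Maximum loss: $176.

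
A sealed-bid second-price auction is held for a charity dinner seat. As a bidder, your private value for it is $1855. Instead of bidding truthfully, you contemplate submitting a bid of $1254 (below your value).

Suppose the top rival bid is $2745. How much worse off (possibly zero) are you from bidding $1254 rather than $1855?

Bidding your value $1855: you lose (since $1855 < $2745). Payoff $0.
Bidding $1254: you lose. Payoff $0.
Difference = $0 − $0 = $0; both bids lead to the same outcome because the competing bid is above both your value and your alternative bid.

$0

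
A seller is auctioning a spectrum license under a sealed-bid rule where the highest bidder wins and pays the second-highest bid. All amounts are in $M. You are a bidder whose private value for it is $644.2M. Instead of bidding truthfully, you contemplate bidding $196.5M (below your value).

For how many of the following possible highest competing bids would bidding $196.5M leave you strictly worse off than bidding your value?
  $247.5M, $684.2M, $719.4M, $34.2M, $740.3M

The deviation hurts exactly when the highest competing bid lies strictly between $196.5M and $644.2M — underbidding then forfeits a profitable win.
$247.5M: inside the interval → strictly worse (loss $396.7M).
$684.2M: above both → same outcome either way.
$719.4M: above both → same outcome either way.
$34.2M: below both → same outcome either way.
$740.3M: above both → same outcome either way.
Count: 1.

1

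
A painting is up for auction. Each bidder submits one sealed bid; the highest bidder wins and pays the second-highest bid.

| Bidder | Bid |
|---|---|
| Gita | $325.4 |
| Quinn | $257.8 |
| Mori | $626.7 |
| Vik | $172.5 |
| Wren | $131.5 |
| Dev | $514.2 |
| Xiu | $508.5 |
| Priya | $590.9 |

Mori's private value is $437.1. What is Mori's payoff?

−$153.8

Highest bid: Mori at $626.7, so Mori wins.
Second-highest bid: Priya at $590.9 — that is the price the winner pays.
Mori's payoff = value − price = $437.1 − $590.9 = −$153.8.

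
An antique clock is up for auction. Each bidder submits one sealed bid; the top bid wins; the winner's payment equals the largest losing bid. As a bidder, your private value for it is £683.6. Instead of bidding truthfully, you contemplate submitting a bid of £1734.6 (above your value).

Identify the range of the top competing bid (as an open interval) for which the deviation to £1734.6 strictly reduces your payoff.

If the competing bid is below £683.6, both bids win at the same price — no difference.
If it is above £1734.6, both bids lose — no difference.
If it lies strictly between £683.6 and £1734.6, bidding your value loses (payoff 0) while bidding £1734.6 wins at a price above your value (payoff negative).
So the deviation strictly hurts on the open interval (£683.6, £1734.6).
In a second-price auction your bid sets only whether you win, not what you pay, so bidding your true value is weakly dominant.

(£683.6, £1734.6)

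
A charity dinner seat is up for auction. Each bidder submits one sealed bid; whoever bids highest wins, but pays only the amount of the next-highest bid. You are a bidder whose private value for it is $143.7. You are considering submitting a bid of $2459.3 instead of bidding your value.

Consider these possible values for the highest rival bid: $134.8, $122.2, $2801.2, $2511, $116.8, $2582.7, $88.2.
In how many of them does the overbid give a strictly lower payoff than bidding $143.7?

0

The deviation hurts exactly when the highest competing bid lies strictly between $143.7 and $2459.3 — overbidding then wins at a price above your value.
$134.8: below both → same outcome either way.
$122.2: below both → same outcome either way.
$2801.2: above both → same outcome either way.
$2511: above both → same outcome either way.
$116.8: below both → same outcome either way.
$2582.7: above both → same outcome either way.
$88.2: below both → same outcome either way.
Count: 0.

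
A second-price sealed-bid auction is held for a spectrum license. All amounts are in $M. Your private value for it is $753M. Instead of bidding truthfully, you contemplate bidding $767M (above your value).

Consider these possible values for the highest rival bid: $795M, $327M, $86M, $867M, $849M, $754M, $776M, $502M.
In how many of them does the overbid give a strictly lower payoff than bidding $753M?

1

The deviation hurts exactly when the highest competing bid lies strictly between $753M and $767M — overbidding then wins at a price above your value.
$795M: above both → same outcome either way.
$327M: below both → same outcome either way.
$86M: below both → same outcome either way.
$867M: above both → same outcome either way.
$849M: above both → same outcome either way.
$754M: inside the interval → strictly worse (loss $1M).
$776M: above both → same outcome either way.
$502M: below both → same outcome either way.
Count: 1.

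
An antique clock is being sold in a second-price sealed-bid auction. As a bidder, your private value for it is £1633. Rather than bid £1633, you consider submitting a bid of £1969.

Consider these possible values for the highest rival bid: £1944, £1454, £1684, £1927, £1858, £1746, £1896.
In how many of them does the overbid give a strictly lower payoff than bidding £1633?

The deviation hurts exactly when the highest competing bid lies strictly between £1633 and £1969 — overbidding then wins at a price above your value.
£1944: inside the interval → strictly worse (loss £311).
£1454: below both → same outcome either way.
£1684: inside the interval → strictly worse (loss £51).
£1927: inside the interval → strictly worse (loss £294).
£1858: inside the interval → strictly worse (loss £225).
£1746: inside the interval → strictly worse (loss £113).
£1896: inside the interval → strictly worse (loss £263).
Count: 6.

6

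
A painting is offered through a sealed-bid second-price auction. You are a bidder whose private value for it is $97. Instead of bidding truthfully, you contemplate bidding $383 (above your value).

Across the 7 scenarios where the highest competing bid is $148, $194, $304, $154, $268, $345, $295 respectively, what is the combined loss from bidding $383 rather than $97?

The deviation costs you only when the competing bid falls strictly between $97 and $383; elsewhere both bids give the same outcome.
$148: truthful payoff $0, deviation payoff −$51 → loss $51.
$194: truthful payoff $0, deviation payoff −$97 → loss $97.
$304: truthful payoff $0, deviation payoff −$207 → loss $207.
$154: truthful payoff $0, deviation payoff −$57 → loss $57.
$268: truthful payoff $0, deviation payoff −$171 → loss $171.
$345: truthful payoff $0, deviation payoff −$248 → loss $248.
$295: truthful payoff $0, deviation payoff −$198 → loss $198.
Total loss = $51 + $97 + $207 + $57 + $171 + $248 + $198 = $1029.

$1029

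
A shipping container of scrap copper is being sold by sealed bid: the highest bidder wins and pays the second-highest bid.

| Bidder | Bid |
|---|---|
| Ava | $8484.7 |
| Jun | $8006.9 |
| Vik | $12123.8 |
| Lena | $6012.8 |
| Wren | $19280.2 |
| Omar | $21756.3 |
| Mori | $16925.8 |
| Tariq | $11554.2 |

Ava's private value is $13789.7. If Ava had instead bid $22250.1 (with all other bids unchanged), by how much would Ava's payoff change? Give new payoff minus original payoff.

−$7966.6

The highest bid among the other bidders is $21756.3; Ava's bid doesn't change that.
Original bid $8484.7: Ava is not highest (top rival bid is $21756.3); payoff $0.
Alternative bid $22250.1: Ava is highest, pays the top rival bid $21756.3; payoff $13789.7 − $21756.3 = −$7966.6.
Change in payoff = −$7966.6 − ($0) = −$7966.6.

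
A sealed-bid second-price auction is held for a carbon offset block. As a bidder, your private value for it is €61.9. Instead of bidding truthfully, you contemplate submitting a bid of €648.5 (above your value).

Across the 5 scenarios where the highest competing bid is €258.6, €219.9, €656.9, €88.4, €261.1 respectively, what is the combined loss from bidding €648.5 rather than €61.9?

The deviation costs you only when the competing bid falls strictly between €61.9 and €648.5; elsewhere both bids give the same outcome.
€258.6: truthful payoff €0, deviation payoff −€196.7 → loss €196.7.
€219.9: truthful payoff €0, deviation payoff −€158 → loss €158.
€656.9: outcomes coincide → loss €0.
€88.4: truthful payoff €0, deviation payoff −€26.5 → loss €26.5.
€261.1: truthful payoff €0, deviation payoff −€199.2 → loss €199.2.
Total loss = €196.7 + €158 + €26.5 + €199.2 = €580.4.
Truthful bidding weakly dominates here: raising your bid can only win items priced above your value, and lowering it can only forfeit items priced below.

€580.4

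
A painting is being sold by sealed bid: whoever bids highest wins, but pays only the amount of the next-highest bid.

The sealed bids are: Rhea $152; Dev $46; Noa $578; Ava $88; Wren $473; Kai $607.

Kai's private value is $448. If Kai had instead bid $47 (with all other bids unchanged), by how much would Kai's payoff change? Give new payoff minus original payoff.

$130

The highest bid among the other bidders is $578; Kai's bid doesn't change that.
Original bid $607: Kai is highest, pays the top rival bid $578; payoff $448 − $578 = −$130.
Alternative bid $47: Kai is not highest (top rival bid is $578); payoff $0.
Change in payoff = $0 − (−$130) = $130.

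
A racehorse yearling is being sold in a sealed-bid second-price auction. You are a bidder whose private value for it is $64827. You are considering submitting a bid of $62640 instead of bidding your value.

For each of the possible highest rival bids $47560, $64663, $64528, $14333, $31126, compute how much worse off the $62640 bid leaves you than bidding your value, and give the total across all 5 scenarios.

$463

The deviation costs you only when the competing bid falls strictly between $62640 and $64827; elsewhere both bids give the same outcome.
$47560: outcomes coincide → loss $0.
$64663: truthful payoff $164, deviation payoff $0 → loss $164.
$64528: truthful payoff $299, deviation payoff $0 → loss $299.
$14333: outcomes coincide → loss $0.
$31126: outcomes coincide → loss $0.
Total loss = $164 + $299 = $463.
In a second-price auction your bid sets only whether you win, not what you pay, so bidding your true value is weakly dominant.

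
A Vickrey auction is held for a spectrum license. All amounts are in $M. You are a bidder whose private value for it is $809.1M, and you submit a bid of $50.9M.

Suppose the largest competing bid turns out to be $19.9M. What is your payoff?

Your bid $50.9M exceeds the highest competing bid $19.9M, so you win.
In a second-price auction the winner pays the second-highest bid, $19.9M.
Payoff = value − price = $809.1M − $19.9M = $789.2M.

$789.2M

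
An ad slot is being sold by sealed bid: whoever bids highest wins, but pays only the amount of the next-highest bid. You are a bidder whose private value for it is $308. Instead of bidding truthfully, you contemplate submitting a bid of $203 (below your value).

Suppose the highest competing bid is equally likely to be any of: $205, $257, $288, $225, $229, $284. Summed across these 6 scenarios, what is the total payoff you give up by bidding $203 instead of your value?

$360

The deviation costs you only when the competing bid falls strictly between $203 and $308; elsewhere both bids give the same outcome.
$205: truthful payoff $103, deviation payoff $0 → loss $103.
$257: truthful payoff $51, deviation payoff $0 → loss $51.
$288: truthful payoff $20, deviation payoff $0 → loss $20.
$225: truthful payoff $83, deviation payoff $0 → loss $83.
$229: truthful payoff $79, deviation payoff $0 → loss $79.
$284: truthful payoff $24, deviation payoff $0 → loss $24.
Total loss = $103 + $51 + $20 + $83 + $79 + $24 = $360.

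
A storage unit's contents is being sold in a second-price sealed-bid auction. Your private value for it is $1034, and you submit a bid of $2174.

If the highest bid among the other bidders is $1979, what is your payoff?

−$945

Your bid $2174 exceeds the highest competing bid $1979, so you win.
In a second-price auction the winner pays the second-highest bid, $1979.
Payoff = value − price = $1034 − $1979 = −$945.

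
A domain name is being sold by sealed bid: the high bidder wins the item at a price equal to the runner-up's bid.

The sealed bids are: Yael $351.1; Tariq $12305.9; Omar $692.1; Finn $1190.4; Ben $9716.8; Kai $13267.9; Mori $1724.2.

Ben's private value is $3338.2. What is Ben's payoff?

$0

Highest bid: Kai at $13267.9, so Kai wins.
Second-highest bid: Tariq at $12305.9 — that is the price the winner pays.
Ben did not win, so Ben pays nothing and receives nothing: payoff $0.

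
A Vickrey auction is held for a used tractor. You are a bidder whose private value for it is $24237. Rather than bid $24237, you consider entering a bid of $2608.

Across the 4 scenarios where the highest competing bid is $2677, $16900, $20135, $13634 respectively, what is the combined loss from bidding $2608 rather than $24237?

The deviation costs you only when the competing bid falls strictly between $2608 and $24237; elsewhere both bids give the same outcome.
$2677: truthful payoff $21560, deviation payoff $0 → loss $21560.
$16900: truthful payoff $7337, deviation payoff $0 → loss $7337.
$20135: truthful payoff $4102, deviation payoff $0 → loss $4102.
$13634: truthful payoff $10603, deviation payoff $0 → loss $10603.
Total loss = $21560 + $7337 + $4102 + $10603 = $43602.

$43602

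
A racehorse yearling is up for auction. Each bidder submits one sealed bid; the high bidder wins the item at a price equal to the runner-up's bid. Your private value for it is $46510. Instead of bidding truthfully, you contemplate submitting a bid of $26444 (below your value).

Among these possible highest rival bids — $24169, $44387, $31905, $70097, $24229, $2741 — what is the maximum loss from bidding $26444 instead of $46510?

$24169: same outcome either way → loss $0.
$44387: truthful gives $2123, deviation gives $0 → loss $2123.
$31905: truthful gives $14605, deviation gives $0 → loss $14605.
$70097: same outcome either way → loss $0.
$24229: same outcome either way → loss $0.
$2741: same outcome either way → loss $0.
Maximum loss: $14605.

$14605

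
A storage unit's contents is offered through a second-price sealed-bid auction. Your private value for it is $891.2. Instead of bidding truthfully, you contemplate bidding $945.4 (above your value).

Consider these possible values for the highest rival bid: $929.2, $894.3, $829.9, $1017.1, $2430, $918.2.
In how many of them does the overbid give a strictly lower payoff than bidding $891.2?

3

The deviation hurts exactly when the highest competing bid lies strictly between $891.2 and $945.4 — overbidding then wins at a price above your value.
$929.2: inside the interval → strictly worse (loss $38).
$894.3: inside the interval → strictly worse (loss $3.1).
$829.9: below both → same outcome either way.
$1017.1: above both → same outcome either way.
$2430: above both → same outcome either way.
$918.2: inside the interval → strictly worse (loss $27).
Count: 3.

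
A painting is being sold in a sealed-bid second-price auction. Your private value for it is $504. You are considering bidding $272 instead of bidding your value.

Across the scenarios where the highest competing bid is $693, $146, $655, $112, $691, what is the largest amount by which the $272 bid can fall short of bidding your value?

$0

$693: same outcome either way → loss $0.
$146: same outcome either way → loss $0.
$655: same outcome either way → loss $0.
$112: same outcome either way → loss $0.
$691: same outcome either way → loss $0.
Maximum loss: $0.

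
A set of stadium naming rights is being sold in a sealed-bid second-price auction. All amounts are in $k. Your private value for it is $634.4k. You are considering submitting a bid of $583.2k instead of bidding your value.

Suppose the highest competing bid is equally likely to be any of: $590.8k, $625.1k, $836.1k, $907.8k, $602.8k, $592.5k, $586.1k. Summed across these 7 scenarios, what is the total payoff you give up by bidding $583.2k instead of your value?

The deviation costs you only when the competing bid falls strictly between $583.2k and $634.4k; elsewhere both bids give the same outcome.
$590.8k: truthful payoff $43.6k, deviation payoff $0k → loss $43.6k.
$625.1k: truthful payoff $9.3k, deviation payoff $0k → loss $9.3k.
$836.1k: outcomes coincide → loss $0k.
$907.8k: outcomes coincide → loss $0k.
$602.8k: truthful payoff $31.6k, deviation payoff $0k → loss $31.6k.
$592.5k: truthful payoff $41.9k, deviation payoff $0k → loss $41.9k.
$586.1k: truthful payoff $48.3k, deviation payoff $0k → loss $48.3k.
Total loss = $43.6k + $9.3k + $31.6k + $41.9k + $48.3k = $174.7k.

$174.7k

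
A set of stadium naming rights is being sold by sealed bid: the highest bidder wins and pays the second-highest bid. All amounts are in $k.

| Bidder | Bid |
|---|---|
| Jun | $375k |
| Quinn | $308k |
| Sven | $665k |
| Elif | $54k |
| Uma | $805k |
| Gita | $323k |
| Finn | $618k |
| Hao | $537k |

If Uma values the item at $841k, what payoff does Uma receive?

$176k

Highest bid: Uma at $805k, so Uma wins.
Second-highest bid: Sven at $665k — that is the price the winner pays.
Uma's payoff = value − price = $841k − $665k = $176k.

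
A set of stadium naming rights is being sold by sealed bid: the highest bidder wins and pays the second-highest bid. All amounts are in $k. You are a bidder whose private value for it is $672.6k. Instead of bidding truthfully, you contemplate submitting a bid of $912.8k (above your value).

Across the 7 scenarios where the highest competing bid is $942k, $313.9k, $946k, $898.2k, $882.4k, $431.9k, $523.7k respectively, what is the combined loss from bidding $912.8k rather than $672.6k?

The deviation costs you only when the competing bid falls strictly between $672.6k and $912.8k; elsewhere both bids give the same outcome.
$942k: outcomes coincide → loss $0k.
$313.9k: outcomes coincide → loss $0k.
$946k: outcomes coincide → loss $0k.
$898.2k: truthful payoff $0k, deviation payoff −$225.6k → loss $225.6k.
$882.4k: truthful payoff $0k, deviation payoff −$209.8k → loss $209.8k.
$431.9k: outcomes coincide → loss $0k.
$523.7k: outcomes coincide → loss $0k.
Total loss = $225.6k + $209.8k = $435.4k.

$435.4k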